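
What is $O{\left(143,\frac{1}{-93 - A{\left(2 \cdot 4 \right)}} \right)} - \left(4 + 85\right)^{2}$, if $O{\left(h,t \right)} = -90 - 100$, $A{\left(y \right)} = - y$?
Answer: $-8111$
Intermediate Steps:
$O{\left(h,t \right)} = -190$
$O{\left(143,\frac{1}{-93 - A{\left(2 \cdot 4 \right)}} \right)} - \left(4 + 85\right)^{2} = -190 - \left(4 + 85\right)^{2} = -190 - 89^{2} = -190 - 7921 = -8111$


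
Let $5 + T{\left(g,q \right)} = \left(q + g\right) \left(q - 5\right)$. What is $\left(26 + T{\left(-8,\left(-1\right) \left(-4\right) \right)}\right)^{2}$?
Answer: $625$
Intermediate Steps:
$T{\left(g,q \right)} = -5 + \left(-5 + q\right) \left(g + q\right)$ ($T{\left(g,q \right)} = -5 + \left(q + g\right) \left(q - 5\right) = -5 + \left(g + q\right) \left(-5 + q\right) = -5 + \left(-5 + q\right) \left(g + q\right)$)
$\left(26 + T{\left(-8,\left(-1\right) \left(-4\right) \right)}\right)^{2} = \left(26 - \left(-35 - 16 + 13 \left(-1\right) \left(-4\right)\right)\right)^{2} = \left(26 - \left(17 - 16\right)\right)^{2} = \left(26 - 1\right)^{2} = 25^{2} = 625$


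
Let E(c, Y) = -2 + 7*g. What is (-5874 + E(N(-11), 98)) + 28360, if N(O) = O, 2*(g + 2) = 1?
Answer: 44947/2 ≈ 22474.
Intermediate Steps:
g = -3/2 (g = -2 + (½)*1 = -2 + ½ = -3/2 ≈ -1.5000)
E(c, Y) = -25/2 (E(c, Y) = -2 + 7*(-3/2) = -2 - 21/2 = -25/2)
(-5874 + E(N(-11), 98)) + 28360 = (-5874 - 25/2) + 28360 = -11773/2 + 28360 = 44947/2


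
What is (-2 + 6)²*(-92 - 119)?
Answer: -3376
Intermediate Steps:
(-2 + 6)²*(-92 - 119) = 4²*(-211) = 16*(-211) = -3376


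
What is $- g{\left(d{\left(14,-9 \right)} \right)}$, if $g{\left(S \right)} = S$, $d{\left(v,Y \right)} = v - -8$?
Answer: $-22$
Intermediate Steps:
$d{\left(v,Y \right)} = 8 + v$ ($d{\left(v,Y \right)} = v + 8 = 8 + v$)
$- g{\left(d{\left(14,-9 \right)} \right)} = - (8 + 14) = \left(-1\right) 22 = -22$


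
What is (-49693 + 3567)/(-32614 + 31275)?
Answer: 46126/1339 ≈ 34.448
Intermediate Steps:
(-49693 + 3567)/(-32614 + 31275) = -46126/(-1339) = -46126*(-1/1339) = 46126/1339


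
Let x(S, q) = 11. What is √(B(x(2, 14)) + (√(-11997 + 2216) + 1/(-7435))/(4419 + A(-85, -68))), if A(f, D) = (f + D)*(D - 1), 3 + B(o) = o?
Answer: √(172195227915490 + 1437259850*I*√9781)/4639440 ≈ 2.8284 + 0.0011674*I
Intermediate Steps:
B(o) = -3 + o
A(f, D) = (-1 + D)*(D + f) (A(f, D) = (D + f)*(-1 + D) = (-1 + D)*(D + f))
√(B(x(2, 14)) + (√(-11997 + 2216) + 1/(-7435))/(4419 + A(-85, -68))) = √((-3 + 11) + (√(-11997 + 2216) + 1/(-7435))/(4419 + ((-68)² - 1*(-68) - 1*(-85) - 68*(-85)))) = √(8 + (√(-9781) - 1/7435)/(4419 + (4624 + 68 + 85 + 5780))) = √(8 + (I*√9781 - 1/7435)/(4419 + 10557)) = √(8 + (-1/7435 + I*√9781)/14976) = √(8 + (-1/7435 + I*√9781)*(1/14976)) = √(8 + (-1/111346560 + I*√9781/14976)) = √(890772479/111346560 + I*√9781/14976)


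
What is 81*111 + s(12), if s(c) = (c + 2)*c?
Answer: 9159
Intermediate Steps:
s(c) = c*(2 + c) (s(c) = (2 + c)*c = c*(2 + c))
81*111 + s(12) = 81*111 + 12*(2 + 12) = 8991 + 12*14 = 8991 + 168 = 9159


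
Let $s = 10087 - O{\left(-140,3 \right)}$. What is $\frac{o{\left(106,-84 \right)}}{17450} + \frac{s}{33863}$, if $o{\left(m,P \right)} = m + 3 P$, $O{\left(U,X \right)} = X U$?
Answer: $\frac{89201576}{295454675} \approx 0.30191$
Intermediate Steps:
$O{\left(U,X \right)} = U X$
$s = 10507$ ($s = 10087 - \left(-140\right) 3 = 10087 - -420 = 10087 + 420 = 10507$)
$\frac{o{\left(106,-84 \right)}}{17450} + \frac{s}{33863} = \frac{106 + 3 \left(-84\right)}{17450} + \frac{10507}{33863} = \left(106 - 252\right) \frac{1}{17450} + 10507 \cdot \frac{1}{33863} = \left(-146\right) \frac{1}{17450} + \frac{10507}{33863} = - \frac{73}{8725} + \frac{10507}{33863} = \frac{89201576}{295454675}$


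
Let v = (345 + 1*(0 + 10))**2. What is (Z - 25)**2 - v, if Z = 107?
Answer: -119301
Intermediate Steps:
v = 126025 (v = (345 + 1*10)**2 = (345 + 10)**2 = 355**2 = 126025)
(Z - 25)**2 - v = (107 - 25)**2 - 1*126025 = 82**2 - 126025 = 6724 - 126025 = -119301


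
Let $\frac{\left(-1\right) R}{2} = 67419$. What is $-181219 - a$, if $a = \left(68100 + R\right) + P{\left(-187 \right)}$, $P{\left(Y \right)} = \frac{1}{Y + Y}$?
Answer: $- \frac{42815893}{374} \approx -1.1448 \cdot 10^{5}$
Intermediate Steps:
$P{\left(Y \right)} = \frac{1}{2 Y}$
$R = -134838$ ($R = \left(-2\right) 67419 = -134838$)
$a = - \frac{24960013}{374}$ ($a = \left(68100 - 134838\right) + \frac{1}{2 \left(-187\right)} = -66738 + \frac{1}{2} \left(- \frac{1}{187}\right) = -66738 - \frac{1}{374} = - \frac{24960013}{374} \approx -66738.0$)
$-181219 - a = -181219 - - \frac{24960013}{374} = -181219 + \frac{24960013}{374} = - \frac{42815893}{374}$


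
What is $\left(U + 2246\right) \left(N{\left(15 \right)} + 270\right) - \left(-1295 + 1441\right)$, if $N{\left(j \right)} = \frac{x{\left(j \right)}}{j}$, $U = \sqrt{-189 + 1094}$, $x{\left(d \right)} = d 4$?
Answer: $615258 + 274 \sqrt{905} \approx 6.235 \cdot 10^{5}$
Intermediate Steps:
$x{\left(d \right)} = 4 d$
$U = \sqrt{905} \approx 30.083$
$N{\left(j \right)} = 4$ ($N{\left(j \right)} = \frac{4 j}{j} = 4$)
$\left(U + 2246\right) \left(N{\left(15 \right)} + 270\right) - \left(-1295 + 1441\right) = \left(\sqrt{905} + 2246\right) \left(4 + 270\right) - \left(-1295 + 1441\right) = \left(2246 + \sqrt{905}\right) 274 - 146 = \left(615404 + 274 \sqrt{905}\right) - 146 = 615258 + 274 \sqrt{905}$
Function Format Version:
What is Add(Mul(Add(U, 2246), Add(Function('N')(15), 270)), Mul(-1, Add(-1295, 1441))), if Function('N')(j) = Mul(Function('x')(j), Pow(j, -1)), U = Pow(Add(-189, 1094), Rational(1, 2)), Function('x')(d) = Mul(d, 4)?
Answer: Add(615258, Mul(274, Pow(905, Rational(1, 2)))) ≈ 6.2350e+5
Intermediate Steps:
Function('x')(d) = Mul(4, d)
U = Pow(905, Rational(1, 2)) ≈ 30.083
Function('N')(j) = 4 (Function('N')(j) = Mul(Mul(4, j), Pow(j, -1)) = 4)
Add(Mul(Add(U, 2246), Add(Function('N')(15), 270)), Mul(-1, Add(-1295, 1441))) = Add(Mul(Add(Pow(905, Rational(1, 2)), 2246), Add(4, 270)), Mul(-1, Add(-1295, 1441))) = Add(Mul(Add(2246, Pow(905, Rational(1, 2))), 274), Mul(-1, 146)) = Add(Add(615404, Mul(274, Pow(905, Rational(1, 2)))), -146) = Add(615258, Mul(274, Pow(905, Rational(1, 2))))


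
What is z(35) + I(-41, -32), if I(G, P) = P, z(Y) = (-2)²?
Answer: -28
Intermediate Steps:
z(Y) = 4
z(35) + I(-41, -32) = 4 - 32 = -28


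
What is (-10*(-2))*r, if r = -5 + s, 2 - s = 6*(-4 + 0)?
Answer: 420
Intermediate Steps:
s = 26 (s = 2 - 6*(-4 + 0) = 2 - 6*(-4) = 2 - 1*(-24) = 2 + 24 = 26)
r = 21 (r = -5 + 26 = 21)
(-10*(-2))*r = -10*(-2)*21 = 20*21 = 420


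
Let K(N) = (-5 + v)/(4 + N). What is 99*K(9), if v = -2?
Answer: -693/13 ≈ -53.308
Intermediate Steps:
K(N) = -7/(4 + N) (K(N) = (-5 - 2)/(4 + N) = -7/(4 + N))
99*K(9) = 99*(-7/(4 + 9)) = 99*(-7/13) = -693/13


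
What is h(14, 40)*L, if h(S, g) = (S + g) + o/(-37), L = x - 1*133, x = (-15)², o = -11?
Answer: 184828/37 ≈ 4995.4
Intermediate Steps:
x = 225
L = 92 (L = 225 - 1*133 = 225 - 133 = 92)
h(S, g) = 11/37 + S + g (h(S, g) = (S + g) - 11/(-37) = (S + g) - 11*(-1/37) = (S + g) + 11/37 = 11/37 + S + g)
h(14, 40)*L = (11/37 + 14 + 40)*92 = (2009/37)*92 = 184828/37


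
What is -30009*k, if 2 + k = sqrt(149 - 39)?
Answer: 60018 - 30009*sqrt(110) ≈ -2.5472e+5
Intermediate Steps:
k = -2 + sqrt(110) (k = -2 + sqrt(149 - 39) = -2 + sqrt(110) ≈ 8.4881)
-30009*k = -30009*(-2 + sqrt(110)) = 60018 - 30009*sqrt(110)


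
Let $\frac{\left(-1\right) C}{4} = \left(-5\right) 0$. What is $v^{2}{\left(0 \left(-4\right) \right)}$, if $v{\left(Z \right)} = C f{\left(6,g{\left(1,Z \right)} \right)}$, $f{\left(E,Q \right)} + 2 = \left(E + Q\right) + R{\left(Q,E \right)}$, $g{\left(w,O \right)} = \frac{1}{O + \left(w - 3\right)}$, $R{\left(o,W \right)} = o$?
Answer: $0$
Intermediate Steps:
$g{\left(w,O \right)} = \frac{1}{-3 + O + w}$ ($g{\left(w,O \right)} = \frac{1}{O + \left(-3 + w\right)} = \frac{1}{-3 + O + w}$)
$f{\left(E,Q \right)} = -2 + E + 2 Q$ ($f{\left(E,Q \right)} = -2 + \left(\left(E + Q\right) + Q\right) = -2 + \left(E + 2 Q\right) = -2 + E + 2 Q$)
$C = 0$ ($C = - 4 \left(\left(-5\right) 0\right) = \left(-4\right) 0 = 0$)
$v{\left(Z \right)} = 0$ ($v{\left(Z \right)} = 0 \left(-2 + 6 + \frac{2}{-3 + Z + 1}\right) = 0 \left(-2 + 6 + \frac{2}{-2 + Z}\right) = 0 \left(4 + \frac{2}{-2 + Z}\right) = 0$)
$v^{2}{\left(0 \left(-4\right) \right)} = 0^{2} = 0$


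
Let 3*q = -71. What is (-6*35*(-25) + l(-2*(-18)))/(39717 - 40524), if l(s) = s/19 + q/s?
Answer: -10775539/1655964 ≈ -6.5071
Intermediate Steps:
q = -71/3 (q = (⅓)*(-71) = -71/3 ≈ -23.667)
l(s) = -71/(3*s) + s/19 (l(s) = s/19 - 71/(3*s) = -71/(3*s) + s/19)
(-6*35*(-25) + l(-2*(-18)))/(39717 - 40524) = (-6*35*(-25) + (-71/(3*((-2*(-18)))) + (-2*(-18))/19))/(39717 - 40524) = (-210*(-25) + (-71/3/36 + (1/19)*36))/(-807) = (5250 + (-71/3*1/36 + 36/19))*(-1/807) = (5250 + (-71/108 + 36/19))*(-1/807) = (5250 + 2539/2052)*(-1/807) = (10775539/2052)*(-1/807) = -10775539/1655964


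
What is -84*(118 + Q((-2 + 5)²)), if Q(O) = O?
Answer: -10668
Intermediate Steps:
-84*(118 + Q((-2 + 5)²)) = -84*(118 + (-2 + 5)²) = -84*(118 + 3²) = -84*(118 + 9) = -84*127 = -10668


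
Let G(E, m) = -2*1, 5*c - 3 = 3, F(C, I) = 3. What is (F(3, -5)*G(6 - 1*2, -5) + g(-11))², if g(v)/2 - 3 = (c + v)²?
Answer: 23059204/625 ≈ 36895.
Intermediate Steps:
c = 6/5 (c = ⅗ + (⅕)*3 = ⅗ + ⅗ = 6/5 ≈ 1.2000)
G(E, m) = -2
g(v) = 6 + 2*(6/5 + v)²
(F(3, -5)*G(6 - 1*2, -5) + g(-11))² = (3*(-2) + (6 + 2*(6 + 5*(-11))²/25))² = (-6 + (6 + 2*(6 - 55)²/25))² = (-6 + (6 + (2/25)*(-49)²))² = (-6 + (6 + (2/25)*2401))² = (-6 + (6 + 4802/25))² = (-6 + 4952/25)² = (4802/25)² = 23059204/625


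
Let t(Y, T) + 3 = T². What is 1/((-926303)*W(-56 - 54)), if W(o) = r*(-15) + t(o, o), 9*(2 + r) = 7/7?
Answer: -3/33695197928 ≈ -8.9033e-11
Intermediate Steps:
t(Y, T) = -3 + T²
r = -17/9 (r = -2 + (7/7)/9 = -2 + (7*(⅐))/9 = -2 + (⅑)*1 = -2 + ⅑ = -17/9 ≈ -1.8889)
W(o) = 76/3 + o² (W(o) = -17/9*(-15) + (-3 + o²) = 85/3 + (-3 + o²) = 76/3 + o²)
1/((-926303)*W(-56 - 54)) = 1/((-926303)*(76/3 + (-56 - 54)²)) = -1/(926303*(76/3 + (-110)²)) = -1/(926303*(76/3 + 12100)) = -1/(926303*36376/3) = -1/926303*3/36376 = -3/33695197928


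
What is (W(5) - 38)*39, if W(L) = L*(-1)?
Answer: -1677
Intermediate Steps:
W(L) = -L
(W(5) - 38)*39 = (-1*5 - 38)*39 = (-5 - 38)*39 = -43*39 = -1677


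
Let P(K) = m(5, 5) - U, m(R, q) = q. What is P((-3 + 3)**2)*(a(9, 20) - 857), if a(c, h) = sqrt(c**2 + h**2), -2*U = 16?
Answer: -11141 + 13*sqrt(481) ≈ -10856.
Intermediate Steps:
U = -8 (U = -1/2*16 = -8)
P(K) = 13 (P(K) = 5 - 1*(-8) = 5 + 8 = 13)
P((-3 + 3)**2)*(a(9, 20) - 857) = 13*(sqrt(9**2 + 20**2) - 857) = 13*(sqrt(81 + 400) - 857) = 13*(sqrt(481) - 857) = 13*(-857 + sqrt(481)) = -11141 + 13*sqrt(481)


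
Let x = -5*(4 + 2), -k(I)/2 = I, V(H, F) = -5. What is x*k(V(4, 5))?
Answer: -300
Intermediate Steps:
k(I) = -2*I
x = -30 (x = -5*6 = -30)
x*k(V(4, 5)) = -(-60)*(-5) = -30*10 = -300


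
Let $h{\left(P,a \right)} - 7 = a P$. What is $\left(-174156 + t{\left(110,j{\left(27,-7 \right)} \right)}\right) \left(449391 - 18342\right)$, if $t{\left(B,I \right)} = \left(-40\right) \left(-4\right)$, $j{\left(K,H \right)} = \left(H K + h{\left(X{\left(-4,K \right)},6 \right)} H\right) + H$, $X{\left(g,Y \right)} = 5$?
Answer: $-75000801804$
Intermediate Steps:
$h{\left(P,a \right)} = 7 + P a$ ($h{\left(P,a \right)} = 7 + a P = 7 + P a$)
$j{\left(K,H \right)} = 38 H + H K$ ($j{\left(K,H \right)} = \left(H K + \left(7 + 5 \cdot 6\right) H\right) + H = \left(H K + \left(7 + 30\right) H\right) + H = \left(H K + 37 H\right) + H = \left(37 H + H K\right) + H = 38 H + H K$)
$t{\left(B,I \right)} = 160$
$\left(-174156 + t{\left(110,j{\left(27,-7 \right)} \right)}\right) \left(449391 - 18342\right) = \left(-174156 + 160\right) \left(449391 - 18342\right) = \left(-173996\right) 431049 = -75000801804$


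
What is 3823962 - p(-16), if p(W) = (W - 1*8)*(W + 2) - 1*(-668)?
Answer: 3822958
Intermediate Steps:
p(W) = 668 + (-8 + W)*(2 + W) (p(W) = (W - 8)*(2 + W) + 668 = (-8 + W)*(2 + W) + 668 = 668 + (-8 + W)*(2 + W))
3823962 - p(-16) = 3823962 - (652 + (-16)**2 - 6*(-16)) = 3823962 - (652 + 256 + 96) = 3823962 - 1*1004 = 3823962 - 1004 = 3822958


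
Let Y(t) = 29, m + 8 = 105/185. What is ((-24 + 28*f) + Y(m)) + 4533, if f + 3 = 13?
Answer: 4818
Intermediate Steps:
f = 10 (f = -3 + 13 = 10)
m = -275/37 (m = -8 + 105/185 = -8 + 105*(1/185) = -8 + 21/37 = -275/37 ≈ -7.4324)
((-24 + 28*f) + Y(m)) + 4533 = ((-24 + 28*10) + 29) + 4533 = ((-24 + 280) + 29) + 4533 = (256 + 29) + 4533 = 285 + 4533 = 4818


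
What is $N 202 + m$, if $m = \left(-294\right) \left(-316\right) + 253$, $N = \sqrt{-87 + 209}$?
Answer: $93157 + 202 \sqrt{122} \approx 95388.0$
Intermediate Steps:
$N = \sqrt{122} \approx 11.045$
$m = 93157$ ($m = 92904 + 253 = 93157$)
$N 202 + m = \sqrt{122} \cdot 202 + 93157 = 202 \sqrt{122} + 93157 = 93157 + 202 \sqrt{122}$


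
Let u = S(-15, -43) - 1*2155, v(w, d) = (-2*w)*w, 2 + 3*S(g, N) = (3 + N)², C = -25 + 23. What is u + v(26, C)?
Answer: -8923/3 ≈ -2974.3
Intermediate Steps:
C = -2
S(g, N) = -⅔ + (3 + N)²/3
v(w, d) = -2*w²
u = -4867/3 (u = (-⅔ + (3 - 43)²/3) - 1*2155 = (-⅔ + (⅓)*(-40)²) - 2155 = (-⅔ + (⅓)*1600) - 2155 = (-⅔ + 1600/3) - 2155 = 1598/3 - 2155 = -4867/3 ≈ -1622.3)
u + v(26, C) = -4867/3 - 2*26² = -4867/3 - 2*676 = -4867/3 - 1352 = -8923/3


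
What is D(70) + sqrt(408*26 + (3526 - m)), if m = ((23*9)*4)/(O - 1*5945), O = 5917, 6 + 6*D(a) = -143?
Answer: -149/6 + sqrt(694015)/7 ≈ 94.177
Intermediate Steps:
D(a) = -149/6 (D(a) = -1 + (1/6)*(-143) = -1 - 143/6 = -149/6)
m = -207/7 (m = ((23*9)*4)/(5917 - 1*5945) = (207*4)/(5917 - 5945) = 828/(-28) = 828*(-1/28) = -207/7 ≈ -29.571)
D(70) + sqrt(408*26 + (3526 - m)) = -149/6 + sqrt(408*26 + (3526 - 1*(-207/7))) = -149/6 + sqrt(10608 + (3526 + 207/7)) = -149/6 + sqrt(10608 + 24889/7) = -149/6 + sqrt(99145/7) = -149/6 + sqrt(694015)/7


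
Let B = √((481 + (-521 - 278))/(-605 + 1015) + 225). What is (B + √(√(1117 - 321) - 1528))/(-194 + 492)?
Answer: √(-1528 + 2*√199)/298 + √9423030/61090 ≈ 0.050249 + 0.12996*I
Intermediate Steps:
B = √9423030/205 (B = √((481 - 799)/410 + 225) = √(-318*1/410 + 225) = √(-159/205 + 225) = √(45966/205) = √9423030/205 ≈ 14.974)
(B + √(√(1117 - 321) - 1528))/(-194 + 492) = (√9423030/205 + √(√(1117 - 321) - 1528))/(-194 + 492) = (√9423030/205 + √(√796 - 1528))/298 = (√9423030/205 + √(2*√199 - 1528))*(1/298) = (√9423030/205 + √(-1528 + 2*√199))*(1/298) = (√(-1528 + 2*√199) + √9423030/205)*(1/298) = √(-1528 + 2*√199)/298 + √9423030/61090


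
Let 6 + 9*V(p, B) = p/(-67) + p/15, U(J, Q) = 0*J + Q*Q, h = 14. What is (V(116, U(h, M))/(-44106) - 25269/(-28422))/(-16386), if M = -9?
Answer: -560043540127/10321939871962380 ≈ -5.4258e-5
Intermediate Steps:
U(J, Q) = Q² (U(J, Q) = 0 + Q² = Q²)
V(p, B) = -⅔ + 52*p/9045 (V(p, B) = -⅔ + (p/(-67) + p/15)/9 = -⅔ + (p*(-1/67) + p*(1/15))/9 = -⅔ + (-p/67 + p/15)/9 = -⅔ + (52*p/1005)/9 = -⅔ + 52*p/9045)
(V(116, U(h, M))/(-44106) - 25269/(-28422))/(-16386) = ((-⅔ + (52/9045)*116)/(-44106) - 25269/(-28422))/(-16386) = ((-⅔ + 6032/9045)*(-1/44106) - 25269*(-1/28422))*(-1/16386) = ((2/9045)*(-1/44106) + 8423/9474)*(-1/16386) = (-1/199469385 + 8423/9474)*(-1/16386) = (560043540127/629924317830)*(-1/16386) = -560043540127/10321939871962380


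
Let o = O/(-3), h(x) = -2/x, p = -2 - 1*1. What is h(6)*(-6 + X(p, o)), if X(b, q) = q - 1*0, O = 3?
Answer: 7/3 ≈ 2.3333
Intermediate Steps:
p = -3 (p = -2 - 1 = -3)
o = -1 (o = 3/(-3) = 3*(-1/3) = -1)
X(b, q) = q (X(b, q) = q + 0 = q)
h(6)*(-6 + X(p, o)) = (-2/6)*(-6 - 1) = -2*1/6*(-7) = -1/3*(-7) = 7/3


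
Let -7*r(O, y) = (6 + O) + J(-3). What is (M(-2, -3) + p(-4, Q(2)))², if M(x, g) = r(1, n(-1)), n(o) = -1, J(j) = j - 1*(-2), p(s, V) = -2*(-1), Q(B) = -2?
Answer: 64/49 ≈ 1.3061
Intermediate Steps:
p(s, V) = 2
J(j) = 2 + j (J(j) = j + 2 = 2 + j)
r(O, y) = -5/7 - O/7 (r(O, y) = -((6 + O) + (2 - 3))/7 = -((6 + O) - 1)/7 = -(5 + O)/7 = -5/7 - O/7)
M(x, g) = -6/7 (M(x, g) = -5/7 - ⅐*1 = -5/7 - ⅐ = -6/7)
(M(-2, -3) + p(-4, Q(2)))² = (-6/7 + 2)² = (8/7)² = 64/49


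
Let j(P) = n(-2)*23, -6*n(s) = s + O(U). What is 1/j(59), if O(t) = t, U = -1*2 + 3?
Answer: 6/23 ≈ 0.26087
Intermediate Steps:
U = 1 (U = -2 + 3 = 1)
n(s) = -⅙ - s/6 (n(s) = -(s + 1)/6 = -(1 + s)/6 = -⅙ - s/6)
j(P) = 23/6 (j(P) = (-⅙ - ⅙*(-2))*23 = (-⅙ + ⅓)*23 = (⅙)*23 = 23/6)
1/j(59) = 1/(23/6) = 6/23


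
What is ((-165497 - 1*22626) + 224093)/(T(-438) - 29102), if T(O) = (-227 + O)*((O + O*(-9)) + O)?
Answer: -17985/1033996 ≈ -0.017394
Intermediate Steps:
T(O) = -7*O*(-227 + O) (T(O) = (-227 + O)*((O - 9*O) + O) = (-227 + O)*(-8*O + O) = (-227 + O)*(-7*O) = -7*O*(-227 + O))
((-165497 - 1*22626) + 224093)/(T(-438) - 29102) = ((-165497 - 1*22626) + 224093)/(7*(-438)*(227 - 1*(-438)) - 29102) = ((-165497 - 22626) + 224093)/(7*(-438)*(227 + 438) - 29102) = (-188123 + 224093)/(7*(-438)*665 - 29102) = 35970/(-2038890 - 29102) = 35970/(-2067992) = 35970*(-1/2067992) = -17985/1033996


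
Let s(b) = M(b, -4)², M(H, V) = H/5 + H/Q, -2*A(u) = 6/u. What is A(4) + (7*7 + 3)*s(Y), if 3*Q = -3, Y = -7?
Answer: 162997/100 ≈ 1630.0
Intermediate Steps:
Q = -1 (Q = (⅓)*(-3) = -1)
A(u) = -3/u
M(H, V) = -4*H/5 (M(H, V) = H/5 + H/(-1) = H*(⅕) + H*(-1) = H/5 - H = -4*H/5)
s(b) = 16*b²/25 (s(b) = (-4*b/5)² = 16*b²/25)
A(4) + (7*7 + 3)*s(Y) = -3/4 + (7*7 + 3)*((16/25)*(-7)²) = -3*¼ + (49 + 3)*((16/25)*49) = -¾ + 52*(784/25) = -¾ + 40768/25 = 162997/100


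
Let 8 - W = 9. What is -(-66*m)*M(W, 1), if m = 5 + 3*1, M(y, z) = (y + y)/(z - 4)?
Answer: 352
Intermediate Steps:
W = -1 (W = 8 - 1*9 = 8 - 9 = -1)
M(y, z) = 2*y/(-4 + z) (M(y, z) = (2*y)/(-4 + z) = 2*y/(-4 + z))
m = 8 (m = 5 + 3 = 8)
-(-66*m)*M(W, 1) = -(-66*8)*2*(-1)/(-4 + 1) = -(-528)*2*(-1)/(-3) = -(-528)*2*(-1)*(-1/3) = -(-528)*2/3 = -1*(-352) = 352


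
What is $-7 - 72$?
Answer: $-79$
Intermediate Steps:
$-7 - 72 = -79$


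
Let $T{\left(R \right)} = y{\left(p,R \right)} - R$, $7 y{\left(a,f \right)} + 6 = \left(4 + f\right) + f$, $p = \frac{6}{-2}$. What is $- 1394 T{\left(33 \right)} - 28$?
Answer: $\frac{232602}{7} \approx 33229.0$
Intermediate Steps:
$p = -3$ ($p = 6 \left(- \frac{1}{2}\right) = -3$)
$y{\left(a,f \right)} = - \frac{2}{7} + \frac{2 f}{7}$ ($y{\left(a,f \right)} = - \frac{6}{7} + \frac{\left(4 + f\right) + f}{7} = - \frac{6}{7} + \frac{4 + 2 f}{7} = - \frac{6}{7} + \left(\frac{4}{7} + \frac{2 f}{7}\right) = - \frac{2}{7} + \frac{2 f}{7}$)
$T{\left(R \right)} = - \frac{2}{7} - \frac{5 R}{7}$ ($T{\left(R \right)} = \left(- \frac{2}{7} + \frac{2 R}{7}\right) - R = - \frac{2}{7} - \frac{5 R}{7}$)
$- 1394 T{\left(33 \right)} - 28 = - 1394 \left(- \frac{2}{7} - \frac{165}{7}\right) - 28 = \left(-1394\right) \left(- \frac{167}{7}\right) - 28 = \frac{232798}{7} - 28 = \frac{232602}{7}$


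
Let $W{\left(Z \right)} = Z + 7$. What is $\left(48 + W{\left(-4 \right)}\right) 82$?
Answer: $4182$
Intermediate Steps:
$W{\left(Z \right)} = 7 + Z$
$\left(48 + W{\left(-4 \right)}\right) 82 = \left(48 + \left(7 - 4\right)\right) 82 = \left(48 + 3\right) 82 = 51 \cdot 82 = 4182$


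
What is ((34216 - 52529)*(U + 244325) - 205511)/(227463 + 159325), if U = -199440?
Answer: -205546129/96697 ≈ -2125.7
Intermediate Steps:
((34216 - 52529)*(U + 244325) - 205511)/(227463 + 159325) = ((34216 - 52529)*(-199440 + 244325) - 205511)/(227463 + 159325) = (-18313*44885 - 205511)/386788 = (-821979005 - 205511)*(1/386788) = -822184516*1/386788 = -205546129/96697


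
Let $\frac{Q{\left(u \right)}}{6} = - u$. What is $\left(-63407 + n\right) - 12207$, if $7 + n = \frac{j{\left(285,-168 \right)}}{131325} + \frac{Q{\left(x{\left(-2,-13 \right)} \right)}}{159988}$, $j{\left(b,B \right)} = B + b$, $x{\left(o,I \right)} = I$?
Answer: $- \frac{264804875317359}{3501737350} \approx -75621.0$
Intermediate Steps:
$Q{\left(u \right)} = - 6 u$ ($Q{\left(u \right)} = 6 \left(- u\right) = - 6 u$)
$n = - \frac{24507334459}{3501737350}$ ($n = -7 + \left(\frac{-168 + 285}{131325} + \frac{\left(-6\right) \left(-13\right)}{159988}\right) = -7 + \left(117 \cdot \frac{1}{131325} + 78 \cdot \frac{1}{159988}\right) = -7 + \left(\frac{39}{43775} + \frac{39}{79994}\right) = -7 + \frac{4826991}{3501737350} = - \frac{24507334459}{3501737350} \approx -6.9986$)
$\left(-63407 + n\right) - 12207 = \left(-63407 - \frac{24507334459}{3501737350}\right) - 12207 = - \frac{222059167485909}{3501737350} - 12207 = - \frac{264804875317359}{3501737350}$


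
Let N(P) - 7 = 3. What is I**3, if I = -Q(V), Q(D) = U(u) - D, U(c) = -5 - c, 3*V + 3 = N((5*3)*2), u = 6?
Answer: 64000/27 ≈ 2370.4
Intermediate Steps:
N(P) = 10 (N(P) = 7 + 3 = 10)
V = 7/3 (V = -1 + (1/3)*10 = -1 + 10/3 = 7/3 ≈ 2.3333)
Q(D) = -11 - D (Q(D) = (-5 - 1*6) - D = (-5 - 6) - D = -11 - D)
I = 40/3 (I = -(-11 - 1*7/3) = -(-11 - 7/3) = -1*(-40/3) = 40/3 ≈ 13.333)
I**3 = (40/3)**3 = 64000/27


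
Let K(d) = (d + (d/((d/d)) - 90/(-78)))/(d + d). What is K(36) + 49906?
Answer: 15570989/312 ≈ 49907.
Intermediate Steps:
K(d) = (15/13 + 2*d)/(2*d) (K(d) = (d + (d/1 - 90*(-1/78)))/((2*d)) = (d + (d*1 + 15/13))*(1/(2*d)) = (d + (d + 15/13))*(1/(2*d)) = (d + (15/13 + d))*(1/(2*d)) = (15/13 + 2*d)*(1/(2*d)) = (15/13 + 2*d)/(2*d))
K(36) + 49906 = (15/26 + 36)/36 + 49906 = (1/36)*(951/26) + 49906 = 317/312 + 49906 = 15570989/312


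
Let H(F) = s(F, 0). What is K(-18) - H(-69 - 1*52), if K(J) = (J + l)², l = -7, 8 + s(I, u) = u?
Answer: 633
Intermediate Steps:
s(I, u) = -8 + u
H(F) = -8 (H(F) = -8 + 0 = -8)
K(J) = (-7 + J)² (K(J) = (J - 7)² = (-7 + J)²)
K(-18) - H(-69 - 1*52) = (-7 - 18)² - 1*(-8) = (-25)² + 8 = 625 + 8 = 633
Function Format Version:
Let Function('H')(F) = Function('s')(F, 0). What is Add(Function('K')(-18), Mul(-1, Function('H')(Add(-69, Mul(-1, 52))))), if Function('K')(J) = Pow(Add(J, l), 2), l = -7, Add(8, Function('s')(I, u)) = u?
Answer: 633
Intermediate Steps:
Function('s')(I, u) = Add(-8, u)
Function('H')(F) = -8 (Function('H')(F) = Add(-8, 0) = -8)
Function('K')(J) = Pow(Add(-7, J), 2) (Function('K')(J) = Pow(Add(J, -7), 2) = Pow(Add(-7, J), 2))
Add(Function('K')(-18), Mul(-1, Function('H')(Add(-69, Mul(-1, 52))))) = Add(Pow(Add(-7, -18), 2), Mul(-1, -8)) = Add(Pow(-25, 2), 8) = Add(625, 8) = 633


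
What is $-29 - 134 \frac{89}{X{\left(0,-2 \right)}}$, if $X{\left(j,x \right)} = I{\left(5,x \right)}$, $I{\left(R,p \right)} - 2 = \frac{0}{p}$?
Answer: $-5992$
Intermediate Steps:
$I{\left(R,p \right)} = 2$ ($I{\left(R,p \right)} = 2 + \frac{0}{p} = 2 + 0 = 2$)
$X{\left(j,x \right)} = 2$
$-29 - 134 \frac{89}{X{\left(0,-2 \right)}} = -29 - 134 \cdot \frac{89}{2} = -29 - 134 \cdot 89 \cdot \frac{1}{2} = -29 - 5963 = -5992$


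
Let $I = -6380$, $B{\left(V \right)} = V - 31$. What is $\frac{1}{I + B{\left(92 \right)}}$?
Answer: $- \frac{1}{6319} \approx -0.00015825$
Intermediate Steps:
$B{\left(V \right)} = -31 + V$
$\frac{1}{I + B{\left(92 \right)}} = \frac{1}{-6380 + \left(-31 + 92\right)} = \frac{1}{-6380 + 61} = \frac{1}{-6319} = - \frac{1}{6319}$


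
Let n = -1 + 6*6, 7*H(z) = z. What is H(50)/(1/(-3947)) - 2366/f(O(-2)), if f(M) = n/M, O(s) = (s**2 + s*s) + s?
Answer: -1000946/35 ≈ -28598.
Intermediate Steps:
H(z) = z/7
n = 35 (n = -1 + 36 = 35)
O(s) = s + 2*s**2 (O(s) = (s**2 + s**2) + s = 2*s**2 + s = s + 2*s**2)
f(M) = 35/M
H(50)/(1/(-3947)) - 2366/f(O(-2)) = ((1/7)*50)/(1/(-3947)) - 2366/(35/((-2*(1 + 2*(-2))))) = 50/(7*(-1/3947)) - 2366/(35/((-2*(1 - 4)))) = (50/7)*(-3947) - 2366/(35/((-2*(-3)))) = -197350/7 - 2366/(35/6) = -197350/7 - 2366/(35*(1/6)) = -197350/7 - 2366/35/6 = -197350/7 - 2366*6/35 = -197350/7 - 2028/5 = -1000946/35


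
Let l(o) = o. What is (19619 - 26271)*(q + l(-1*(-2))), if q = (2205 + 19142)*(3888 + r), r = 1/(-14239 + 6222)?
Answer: -4426161202161348/8017 ≈ -5.5210e+11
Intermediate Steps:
r = -1/8017 (r = 1/(-8017) = -1/8017 ≈ -0.00012473)
q = 665388017965/8017 (q = (2205 + 19142)*(3888 - 1/8017) = 21347*(31170095/8017) = 665388017965/8017 ≈ 8.2997e+7)
(19619 - 26271)*(q + l(-1*(-2))) = (19619 - 26271)*(665388017965/8017 - 1*(-2)) = -6652*(665388017965/8017 + 2) = -6652*665388033999/8017 = -4426161202161348/8017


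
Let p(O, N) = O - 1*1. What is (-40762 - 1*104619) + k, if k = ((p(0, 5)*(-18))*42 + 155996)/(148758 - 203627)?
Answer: -7977066841/54869 ≈ -1.4538e+5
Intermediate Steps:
p(O, N) = -1 + O (p(O, N) = O - 1 = -1 + O)
k = -156752/54869 (k = (((-1 + 0)*(-18))*42 + 155996)/(148758 - 203627) = (-1*(-18)*42 + 155996)/(-54869) = (18*42 + 155996)*(-1/54869) = (756 + 155996)*(-1/54869) = 156752*(-1/54869) = -156752/54869 ≈ -2.8568)
(-40762 - 1*104619) + k = (-40762 - 1*104619) - 156752/54869 = (-40762 - 104619) - 156752/54869 = -145381 - 156752/54869 = -7977066841/54869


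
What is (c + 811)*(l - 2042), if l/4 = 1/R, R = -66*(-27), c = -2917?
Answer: 47304920/11 ≈ 4.3004e+6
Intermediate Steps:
R = 1782
l = 2/891 (l = 4/1782 = 4*(1/1782) = 2/891 ≈ 0.0022447)
(c + 811)*(l - 2042) = (-2917 + 811)*(2/891 - 2042) = -2106*(-1819420/891) = 47304920/11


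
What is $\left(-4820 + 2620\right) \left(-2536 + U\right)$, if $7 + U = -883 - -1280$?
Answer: $4721200$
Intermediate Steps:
$U = 390$ ($U = -7 - -397 = -7 + \left(-883 + 1280\right) = -7 + 397 = 390$)
$\left(-4820 + 2620\right) \left(-2536 + U\right) = \left(-4820 + 2620\right) \left(-2536 + 390\right) = \left(-2200\right) \left(-2146\right) = 4721200$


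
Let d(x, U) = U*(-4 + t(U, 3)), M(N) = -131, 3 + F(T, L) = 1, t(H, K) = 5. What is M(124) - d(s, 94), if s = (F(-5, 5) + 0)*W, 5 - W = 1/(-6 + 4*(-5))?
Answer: -225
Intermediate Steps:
F(T, L) = -2 (F(T, L) = -3 + 1 = -2)
W = 131/26 (W = 5 - 1/(-6 + 4*(-5)) = 5 - 1/(-6 - 20) = 5 - 1/(-26) = 5 - 1*(-1/26) = 5 + 1/26 = 131/26 ≈ 5.0385)
s = -131/13 (s = (-2 + 0)*(131/26) = -2*131/26 = -131/13 ≈ -10.077)
d(x, U) = U (d(x, U) = U*(-4 + 5) = U*1 = U)
M(124) - d(s, 94) = -131 - 1*94 = -131 - 94 = -225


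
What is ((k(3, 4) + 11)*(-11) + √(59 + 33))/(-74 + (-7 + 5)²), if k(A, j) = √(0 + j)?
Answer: 143/70 - √23/35 ≈ 1.9058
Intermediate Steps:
k(A, j) = √j
((k(3, 4) + 11)*(-11) + √(59 + 33))/(-74 + (-7 + 5)²) = ((√4 + 11)*(-11) + √(59 + 33))/(-74 + (-7 + 5)²) = ((2 + 11)*(-11) + √92)/(-74 + (-2)²) = (13*(-11) + 2*√23)/(-74 + 4) = (-143 + 2*√23)/(-70) = (-143 + 2*√23)*(-1/70) = 143/70 - √23/35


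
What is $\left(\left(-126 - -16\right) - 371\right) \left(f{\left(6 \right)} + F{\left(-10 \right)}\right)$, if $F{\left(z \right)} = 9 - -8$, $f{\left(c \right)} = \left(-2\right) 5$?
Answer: $-3367$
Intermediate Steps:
$f{\left(c \right)} = -10$
$F{\left(z \right)} = 17$ ($F{\left(z \right)} = 9 + 8 = 17$)
$\left(\left(-126 - -16\right) - 371\right) \left(f{\left(6 \right)} + F{\left(-10 \right)}\right) = \left(\left(-126 - -16\right) - 371\right) \left(-10 + 17\right) = \left(\left(-126 + 16\right) - 371\right) 7 = \left(-110 - 371\right) 7 = \left(-481\right) 7 = -3367$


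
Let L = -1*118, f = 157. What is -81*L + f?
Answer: 9715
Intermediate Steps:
L = -118
-81*L + f = -81*(-118) + 157 = 9558 + 157 = 9715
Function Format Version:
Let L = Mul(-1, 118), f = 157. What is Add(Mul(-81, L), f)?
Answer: 9715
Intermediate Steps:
L = -118
Add(Mul(-81, L), f) = Add(Mul(-81, -118), 157) = Add(9558, 157) = 9715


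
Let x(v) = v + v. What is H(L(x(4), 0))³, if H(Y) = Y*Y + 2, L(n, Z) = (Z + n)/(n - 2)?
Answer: 39304/729 ≈ 53.915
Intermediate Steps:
x(v) = 2*v
L(n, Z) = (Z + n)/(-2 + n)
H(Y) = 2 + Y² (H(Y) = Y² + 2 = 2 + Y²)
H(L(x(4), 0))³ = (2 + ((0 + 2*4)/(-2 + 2*4))²)³ = (2 + ((0 + 8)/(-2 + 8))²)³ = (2 + (8/6)²)³ = (2 + ((⅙)*8)²)³ = (2 + (4/3)²)³ = (2 + 16/9)³ = (34/9)³ = 39304/729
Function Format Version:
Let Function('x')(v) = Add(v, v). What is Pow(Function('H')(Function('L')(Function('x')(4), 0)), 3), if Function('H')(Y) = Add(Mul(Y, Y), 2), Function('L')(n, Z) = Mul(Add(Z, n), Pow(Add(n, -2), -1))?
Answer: Rational(39304, 729) ≈ 53.915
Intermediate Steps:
Function('x')(v) = Mul(2, v)
Function('L')(n, Z) = Mul(Pow(Add(-2, n), -1), Add(Z, n)) (Function('L')(n, Z) = Mul(Add(Z, n), Pow(Add(-2, n), -1)) = Mul(Pow(Add(-2, n), -1), Add(Z, n)))
Function('H')(Y) = Add(2, Pow(Y, 2)) (Function('H')(Y) = Add(Pow(Y, 2), 2) = Add(2, Pow(Y, 2)))
Pow(Function('H')(Function('L')(Function('x')(4), 0)), 3) = Pow(Add(2, Pow(Mul(Pow(Add(-2, Mul(2, 4)), -1), Add(0, Mul(2, 4))), 2)), 3) = Pow(Add(2, Pow(Mul(Pow(Add(-2, 8), -1), Add(0, 8)), 2)), 3) = Pow(Add(2, Pow(Mul(Pow(6, -1), 8), 2)), 3) = Pow(Add(2, Pow(Mul(Rational(1, 6), 8), 2)), 3) = Pow(Add(2, Pow(Rational(4, 3), 2)), 3) = Pow(Add(2, Rational(16, 9)), 3) = Pow(Rational(34, 9), 3) = Rational(39304, 729)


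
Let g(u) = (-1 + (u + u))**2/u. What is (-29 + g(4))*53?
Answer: -3551/4 ≈ -887.75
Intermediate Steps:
g(u) = (-1 + 2*u)**2/u
(-29 + g(4))*53 = (-29 + (-1 + 2*4)**2/4)*53 = (-29 + (-1 + 8)**2/4)*53 = (-29 + (1/4)*7**2)*53 = (-29 + (1/4)*49)*53 = (-29 + 49/4)*53 = -67/4*53 = -3551/4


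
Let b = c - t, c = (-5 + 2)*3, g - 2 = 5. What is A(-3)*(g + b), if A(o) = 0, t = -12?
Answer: 0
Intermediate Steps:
g = 7 (g = 2 + 5 = 7)
c = -9 (c = -3*3 = -9)
b = 3 (b = -9 - 1*(-12) = -9 + 12 = 3)
A(-3)*(g + b) = 0*(7 + 3) = 0*10 = 0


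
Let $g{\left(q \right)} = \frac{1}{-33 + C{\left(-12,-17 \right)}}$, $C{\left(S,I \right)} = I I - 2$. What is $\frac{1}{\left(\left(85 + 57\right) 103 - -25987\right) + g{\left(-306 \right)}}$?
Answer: $\frac{254}{10315703} \approx 2.4623 \cdot 10^{-5}$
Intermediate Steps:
$C{\left(S,I \right)} = -2 + I^{2}$ ($C{\left(S,I \right)} = I^{2} - 2 = -2 + I^{2}$)
$g{\left(q \right)} = \frac{1}{254}$ ($g{\left(q \right)} = \frac{1}{-33 - \left(2 - \left(-17\right)^{2}\right)} = \frac{1}{-33 + \left(-2 + 289\right)} = \frac{1}{-33 + 287} = \frac{1}{254}$)
$\frac{1}{\left(\left(85 + 57\right) 103 - -25987\right) + g{\left(-306 \right)}} = \frac{1}{\left(\left(85 + 57\right) 103 - -25987\right) + \frac{1}{254}} = \frac{1}{\left(142 \cdot 103 + 25987\right) + \frac{1}{254}} = \frac{1}{\left(14626 + 25987\right) + \frac{1}{254}} = \frac{1}{40613 + \frac{1}{254}} = \frac{1}{\frac{10315703}{254}} = \frac{254}{10315703}$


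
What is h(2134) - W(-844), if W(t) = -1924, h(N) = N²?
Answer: 4555880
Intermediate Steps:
h(2134) - W(-844) = 2134² - 1*(-1924) = 4553956 + 1924 = 4555880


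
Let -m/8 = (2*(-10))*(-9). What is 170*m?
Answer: -244800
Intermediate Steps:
m = -1440 (m = -8*2*(-10)*(-9) = -(-160)*(-9) = -8*180 = -1440)
170*m = 170*(-1440) = -244800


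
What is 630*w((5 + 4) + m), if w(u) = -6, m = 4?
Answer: -3780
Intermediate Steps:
630*w((5 + 4) + m) = 630*(-6) = -3780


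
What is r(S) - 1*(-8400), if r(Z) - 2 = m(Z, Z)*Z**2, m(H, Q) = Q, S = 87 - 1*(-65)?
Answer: 3520210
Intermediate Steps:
S = 152 (S = 87 + 65 = 152)
r(Z) = 2 + Z**3 (r(Z) = 2 + Z*Z**2 = 2 + Z**3)
r(S) - 1*(-8400) = (2 + 152**3) - 1*(-8400) = (2 + 3511808) + 8400 = 3511810 + 8400 = 3520210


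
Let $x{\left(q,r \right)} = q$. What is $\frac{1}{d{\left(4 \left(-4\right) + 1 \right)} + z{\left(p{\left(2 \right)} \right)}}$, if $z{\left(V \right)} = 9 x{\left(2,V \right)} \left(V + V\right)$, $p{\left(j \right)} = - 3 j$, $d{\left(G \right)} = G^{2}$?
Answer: $\frac{1}{9} \approx 0.11111$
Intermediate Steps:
$z{\left(V \right)} = 36 V$ ($z{\left(V \right)} = 9 \cdot 2 \left(V + V\right) = 9 \cdot 2 \cdot 2 V = 9 \cdot 4 V = 36 V$)
$\frac{1}{d{\left(4 \left(-4\right) + 1 \right)} + z{\left(p{\left(2 \right)} \right)}} = \frac{1}{\left(4 \left(-4\right) + 1\right)^{2} + 36 \left(\left(-3\right) 2\right)} = \frac{1}{\left(-16 + 1\right)^{2} + 36 \left(-6\right)} = \frac{1}{\left(-15\right)^{2} - 216} = \frac{1}{225 - 216} = \frac{1}{9}$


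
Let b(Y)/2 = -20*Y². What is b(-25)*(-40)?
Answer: 1000000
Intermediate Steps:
b(Y) = -40*Y² (b(Y) = 2*(-20*Y²) = -40*Y²)
b(-25)*(-40) = -40*(-25)²*(-40) = -40*625*(-40) = -25000*(-40) = 1000000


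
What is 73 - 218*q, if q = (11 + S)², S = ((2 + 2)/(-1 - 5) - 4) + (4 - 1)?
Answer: -170255/9 ≈ -18917.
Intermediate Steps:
S = -5/3 (S = (4/(-6) - 4) + 3 = (4*(-⅙) - 4) + 3 = (-⅔ - 4) + 3 = -14/3 + 3 = -5/3 ≈ -1.6667)
q = 784/9 (q = (11 - 5/3)² = (28/3)² = 784/9 ≈ 87.111)
73 - 218*q = 73 - 218*784/9 = 73 - 170912/9 = -170255/9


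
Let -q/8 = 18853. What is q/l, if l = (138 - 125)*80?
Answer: -18853/130 ≈ -145.02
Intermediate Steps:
q = -150824 (q = -8*18853 = -150824)
l = 1040 (l = 13*80 = 1040)
q/l = -150824/1040 = -150824*1/1040 = -18853/130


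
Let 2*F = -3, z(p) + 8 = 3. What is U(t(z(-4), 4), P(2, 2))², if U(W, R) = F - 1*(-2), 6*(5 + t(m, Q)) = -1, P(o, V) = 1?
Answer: ¼ ≈ 0.25000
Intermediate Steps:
z(p) = -5 (z(p) = -8 + 3 = -5)
F = -3/2 (F = (½)*(-3) = -3/2 ≈ -1.5000)
t(m, Q) = -31/6 (t(m, Q) = -5 + (⅙)*(-1) = -5 - ⅙ = -31/6)
U(W, R) = ½ (U(W, R) = -3/2 - 1*(-2) = -3/2 + 2 = ½)
U(t(z(-4), 4), P(2, 2))² = (½)² = ¼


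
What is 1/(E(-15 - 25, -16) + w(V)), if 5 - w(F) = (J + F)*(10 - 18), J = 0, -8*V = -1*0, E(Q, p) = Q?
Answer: -1/35 ≈ -0.028571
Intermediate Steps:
V = 0 (V = -(-1)*0/8 = -⅛*0 = 0)
w(F) = 5 + 8*F (w(F) = 5 - (0 + F)*(10 - 18) = 5 - F*(-8) = 5 - (-8)*F = 5 + 8*F)
1/(E(-15 - 25, -16) + w(V)) = 1/((-15 - 25) + (5 + 8*0)) = 1/(-40 + (5 + 0)) = 1/(-40 + 5) = 1/(-35) = -1/35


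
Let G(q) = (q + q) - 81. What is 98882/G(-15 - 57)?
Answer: -98882/225 ≈ -439.48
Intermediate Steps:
G(q) = -81 + 2*q (G(q) = 2*q - 81 = -81 + 2*q)
98882/G(-15 - 57) = 98882/(-81 + 2*(-15 - 57)) = 98882/(-81 + 2*(-72)) = 98882/(-81 - 144) = 98882/(-225) = 98882*(-1/225) = -98882/225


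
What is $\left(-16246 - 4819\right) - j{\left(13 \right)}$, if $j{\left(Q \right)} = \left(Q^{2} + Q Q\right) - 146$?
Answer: $-21257$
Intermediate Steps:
$j{\left(Q \right)} = -146 + 2 Q^{2}$ ($j{\left(Q \right)} = \left(Q^{2} + Q^{2}\right) - 146 = 2 Q^{2} - 146 = -146 + 2 Q^{2}$)
$\left(-16246 - 4819\right) - j{\left(13 \right)} = \left(-16246 - 4819\right) - \left(-146 + 2 \cdot 13^{2}\right) = -21065 - \left(-146 + 2 \cdot 169\right) = -21065 - \left(-146 + 338\right) = -21065 - 192 = -21257$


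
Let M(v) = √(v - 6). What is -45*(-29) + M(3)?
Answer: 1305 + I*√3 ≈ 1305.0 + 1.732*I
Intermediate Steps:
M(v) = √(-6 + v)
-45*(-29) + M(3) = -45*(-29) + √(-6 + 3) = 1305 + √(-3) = 1305 + I*√3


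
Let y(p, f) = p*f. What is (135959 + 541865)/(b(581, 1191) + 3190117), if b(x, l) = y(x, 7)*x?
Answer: 24208/198323 ≈ 0.12206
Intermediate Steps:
y(p, f) = f*p
b(x, l) = 7*x**2 (b(x, l) = (7*x)*x = 7*x**2)
(135959 + 541865)/(b(581, 1191) + 3190117) = (135959 + 541865)/(7*581**2 + 3190117) = 677824/(7*337561 + 3190117) = 677824/(2362927 + 3190117) = 677824/5553044 = 677824*(1/5553044) = 24208/198323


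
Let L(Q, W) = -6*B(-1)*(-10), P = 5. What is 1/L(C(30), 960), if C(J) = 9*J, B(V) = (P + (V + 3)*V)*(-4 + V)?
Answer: -1/900 ≈ -0.0011111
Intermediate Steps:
B(V) = (-4 + V)*(5 + V*(3 + V)) (B(V) = (5 + (V + 3)*V)*(-4 + V) = (5 + (3 + V)*V)*(-4 + V) = (5 + V*(3 + V))*(-4 + V) = (-4 + V)*(5 + V*(3 + V)))
L(Q, W) = -900 (L(Q, W) = -6*(-20 + (-1)³ - 1*(-1)² - 7*(-1))*(-10) = -6*(-20 - 1 - 1*1 + 7)*(-10) = -6*(-20 - 1 - 1 + 7)*(-10) = -6*(-15)*(-10) = 90*(-10) = -900)
1/L(C(30), 960) = 1/(-900) = -1/900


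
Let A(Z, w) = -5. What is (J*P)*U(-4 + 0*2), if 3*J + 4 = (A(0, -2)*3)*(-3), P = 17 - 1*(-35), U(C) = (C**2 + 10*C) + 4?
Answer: -42640/3 ≈ -14213.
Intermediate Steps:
U(C) = 4 + C**2 + 10*C
P = 52 (P = 17 + 35 = 52)
J = 41/3 (J = -4/3 + (-5*3*(-3))/3 = -4/3 + (-15*(-3))/3 = -4/3 + (1/3)*45 = -4/3 + 15 = 41/3 ≈ 13.667)
(J*P)*U(-4 + 0*2) = ((41/3)*52)*(4 + (-4 + 0*2)**2 + 10*(-4 + 0*2)) = 2132*(4 + (-4 + 0)**2 + 10*(-4 + 0))/3 = 2132*(4 + (-4)**2 + 10*(-4))/3 = 2132*(4 + 16 - 40)/3 = (2132/3)*(-20) = -42640/3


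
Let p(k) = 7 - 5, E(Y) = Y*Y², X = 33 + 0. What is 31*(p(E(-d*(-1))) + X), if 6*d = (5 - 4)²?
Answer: 1085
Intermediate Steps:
d = ⅙ (d = (5 - 4)²/6 = (⅙)*1² = (⅙)*1 = ⅙ ≈ 0.16667)
X = 33
E(Y) = Y³
p(k) = 2
31*(p(E(-d*(-1))) + X) = 31*(2 + 33) = 31*35 = 1085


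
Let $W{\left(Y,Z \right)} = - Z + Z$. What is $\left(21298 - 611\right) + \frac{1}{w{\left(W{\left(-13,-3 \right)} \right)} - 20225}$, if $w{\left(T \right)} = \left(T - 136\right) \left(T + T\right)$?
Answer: $\frac{418394574}{20225} \approx 20687.0$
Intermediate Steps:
$W{\left(Y,Z \right)} = 0$
$w{\left(T \right)} = 2 T \left(-136 + T\right)$ ($w{\left(T \right)} = \left(-136 + T\right) 2 T = 2 T \left(-136 + T\right)$)
$\left(21298 - 611\right) + \frac{1}{w{\left(W{\left(-13,-3 \right)} \right)} - 20225} = \left(21298 - 611\right) + \frac{1}{2 \cdot 0 \left(-136 + 0\right) - 20225} = \left(21298 - 611\right) + \frac{1}{2 \cdot 0 \left(-136\right) - 20225} = 20687 + \frac{1}{0 - 20225} = 20687 + \frac{1}{-20225} = 20687 - \frac{1}{20225} = \frac{418394574}{20225}$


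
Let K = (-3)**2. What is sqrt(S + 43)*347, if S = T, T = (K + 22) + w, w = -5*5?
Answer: 2429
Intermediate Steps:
K = 9
w = -25
T = 6 (T = (9 + 22) - 25 = 31 - 25 = 6)
S = 6
sqrt(S + 43)*347 = sqrt(6 + 43)*347 = sqrt(49)*347 = 7*347 = 2429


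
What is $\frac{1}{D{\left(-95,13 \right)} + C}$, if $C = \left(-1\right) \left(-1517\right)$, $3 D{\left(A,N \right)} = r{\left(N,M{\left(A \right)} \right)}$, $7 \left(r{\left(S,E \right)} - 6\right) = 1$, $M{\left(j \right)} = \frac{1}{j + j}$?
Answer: $\frac{21}{31900} \approx 0.00065831$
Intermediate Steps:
$M{\left(j \right)} = \frac{1}{2 j}$
$r{\left(S,E \right)} = \frac{43}{7}$ ($r{\left(S,E \right)} = 6 + \frac{1}{7} \cdot 1 = 6 + \frac{1}{7} = \frac{43}{7}$)
$D{\left(A,N \right)} = \frac{43}{21}$ ($D{\left(A,N \right)} = \frac{1}{3} \cdot \frac{43}{7} = \frac{43}{21}$)
$C = 1517$
$\frac{1}{D{\left(-95,13 \right)} + C} = \frac{1}{\frac{43}{21} + 1517} = \frac{1}{\frac{31900}{21}} = \frac{21}{31900}$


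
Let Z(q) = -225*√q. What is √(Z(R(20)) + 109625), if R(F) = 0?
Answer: 5*√4385 ≈ 331.10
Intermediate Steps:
√(Z(R(20)) + 109625) = √(-225*√0 + 109625) = √(-225*0 + 109625) = √(0 + 109625) = √109625 = 5*√4385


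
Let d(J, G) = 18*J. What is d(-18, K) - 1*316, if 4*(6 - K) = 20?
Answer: -640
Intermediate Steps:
K = 1 (K = 6 - ¼*20 = 6 - 5 = 1)
d(-18, K) - 1*316 = 18*(-18) - 1*316 = -324 - 316 = -640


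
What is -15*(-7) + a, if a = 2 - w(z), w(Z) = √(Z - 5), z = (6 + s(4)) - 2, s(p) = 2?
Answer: 106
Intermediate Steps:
z = 6 (z = (6 + 2) - 2 = 8 - 2 = 6)
w(Z) = √(-5 + Z)
a = 1 (a = 2 - √(-5 + 6) = 2 - √1 = 2 - 1*1 = 2 - 1 = 1)
-15*(-7) + a = -15*(-7) + 1 = 105 + 1 = 106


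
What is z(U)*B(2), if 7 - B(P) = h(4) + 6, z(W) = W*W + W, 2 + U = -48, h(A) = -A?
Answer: 12250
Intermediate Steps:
U = -50 (U = -2 - 48 = -50)
z(W) = W + W² (z(W) = W² + W = W + W²)
B(P) = 5 (B(P) = 7 - (-1*4 + 6) = 7 - (-4 + 6) = 7 - 1*2 = 7 - 2 = 5)
z(U)*B(2) = -50*(1 - 50)*5 = -50*(-49)*5 = 2450*5 = 12250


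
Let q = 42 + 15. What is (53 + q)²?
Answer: 12100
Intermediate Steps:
q = 57
(53 + q)² = (53 + 57)² = 110² = 12100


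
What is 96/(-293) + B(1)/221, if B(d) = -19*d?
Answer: -26783/64753 ≈ -0.41362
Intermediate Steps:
96/(-293) + B(1)/221 = 96/(-293) - 19*1/221 = 96*(-1/293) - 19*1/221 = -96/293 - 19/221 = -26783/64753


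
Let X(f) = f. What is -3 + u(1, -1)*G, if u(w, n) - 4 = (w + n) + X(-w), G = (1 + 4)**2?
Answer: 72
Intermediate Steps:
G = 25 (G = 5**2 = 25)
u(w, n) = 4 + n (u(w, n) = 4 + ((w + n) - w) = 4 + ((n + w) - w) = 4 + n)
-3 + u(1, -1)*G = -3 + (4 - 1)*25 = -3 + 3*25 = -3 + 75 = 72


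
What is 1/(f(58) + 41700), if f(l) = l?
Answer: 1/41758 ≈ 2.3948e-5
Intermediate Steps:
1/(f(58) + 41700) = 1/(58 + 41700) = 1/41758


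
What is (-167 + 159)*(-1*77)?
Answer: 616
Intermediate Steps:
(-167 + 159)*(-1*77) = -8*(-77) = 616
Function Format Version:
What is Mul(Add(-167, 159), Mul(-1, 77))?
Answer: 616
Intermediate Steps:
Mul(Add(-167, 159), Mul(-1, 77)) = Mul(-8, -77) = 616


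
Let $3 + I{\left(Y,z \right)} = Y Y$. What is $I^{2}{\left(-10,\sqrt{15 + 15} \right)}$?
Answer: $9409$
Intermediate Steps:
$I{\left(Y,z \right)} = -3 + Y^{2}$ ($I{\left(Y,z \right)} = -3 + Y Y = -3 + Y^{2}$)
$I^{2}{\left(-10,\sqrt{15 + 15} \right)} = \left(-3 + \left(-10\right)^{2}\right)^{2} = \left(-3 + 100\right)^{2} = 97^{2} = 9409$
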